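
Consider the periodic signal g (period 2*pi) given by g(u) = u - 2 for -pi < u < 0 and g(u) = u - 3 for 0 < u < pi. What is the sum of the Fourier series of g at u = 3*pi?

u = 3*pi differs from u = -pi by 2 full period(s), and the series is 2*pi-periodic.
At u = -pi the one-sided limits are g(-pi^-) = -3 + pi and g(-pi^+) = -pi - 2.
By Dirichlet's theorem the series converges to their average, [(-3 + pi) + (-pi - 2)]/2 = -5/2.

-5/2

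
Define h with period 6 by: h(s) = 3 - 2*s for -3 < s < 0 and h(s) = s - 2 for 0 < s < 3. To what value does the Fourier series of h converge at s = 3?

s = 3 differs from s = -3 by 1 full period(s), and the series is 6-periodic.
At s = -3 the one-sided limits are h(-3^-) = 1 and h(-3^+) = 9.
By Dirichlet's theorem the series converges to their average, [(1) + (9)]/2 = 5.

5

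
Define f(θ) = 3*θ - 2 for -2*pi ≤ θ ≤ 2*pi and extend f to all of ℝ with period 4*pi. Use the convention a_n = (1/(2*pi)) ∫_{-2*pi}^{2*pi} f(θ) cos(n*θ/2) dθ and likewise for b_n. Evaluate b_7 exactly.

12/7

b_7 = (1/(2*pi)) ∫_{-2*pi}^{2*pi} f(θ) sin(7*θ/2) dθ.
Integrating by parts (boundary term plus one more integral), an antiderivative of (3*θ - 2) sin(7*θ/2) is -6*θ*cos(7*θ/2)/7 + 12*sin(7*θ/2)/49 + 4*cos(7*θ/2)/7; evaluating from -2*pi to 2*pi: ∫_{-2*pi}^{2*pi} (3*θ - 2) sin(7*θ/2) dθ = (-4/7 + 12*pi/7) - (-12*pi/7 - 4/7) = 24*pi/7.
Hence b_7 = (1/(2*pi))·(24*pi/7) = 12/7.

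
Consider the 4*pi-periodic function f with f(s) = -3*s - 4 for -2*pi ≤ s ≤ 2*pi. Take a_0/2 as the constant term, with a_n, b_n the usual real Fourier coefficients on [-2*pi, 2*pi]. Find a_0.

-8

a_0 = (1/(2*pi)) ∫_{-2*pi}^{2*pi} f(s) ds = (1/(2*pi)) · (-16*pi) = -8.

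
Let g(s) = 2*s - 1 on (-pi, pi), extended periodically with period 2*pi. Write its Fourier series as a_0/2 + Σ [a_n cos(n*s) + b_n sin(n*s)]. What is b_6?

-2/3

b_6 = 1/pi ∫_{-pi}^{pi} g(s) sin(6*s) ds.
Integrating by parts (boundary term plus one more integral), an antiderivative of (2*s - 1) sin(6*s) is -s*cos(6*s)/3 + sin(6*s)/18 + cos(6*s)/6; evaluating from -pi to pi: ∫_{-pi}^{pi} (2*s - 1) sin(6*s) ds = (1/6 - pi/3) - (1/6 + pi/3) = -2*pi/3.
Hence b_6 = (1/pi)·(-2*pi/3) = -2/3.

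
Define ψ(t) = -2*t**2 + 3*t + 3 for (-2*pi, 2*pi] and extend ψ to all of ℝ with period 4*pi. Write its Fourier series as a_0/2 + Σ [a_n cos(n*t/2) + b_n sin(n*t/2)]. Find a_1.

a_1 = (1/(2*pi)) ∫_{-2*pi}^{2*pi} ψ(t) cos(t/2) dt.
Integrating by parts twice (tabular method), an antiderivative of (-2*t**2 + 3*t + 3) cos(t/2) is -4*t**2*sin(t/2) + 6*t*sin(t/2) - 16*t*cos(t/2) + 38*sin(t/2) + 12*cos(t/2); evaluating from -2*pi to 2*pi: ∫_{-2*pi}^{2*pi} (-2*t**2 + 3*t + 3) cos(t/2) dt = (-12 + 32*pi) - (-32*pi - 12) = 64*pi.
Hence a_1 = (1/(2*pi))·(64*pi) = 32.

32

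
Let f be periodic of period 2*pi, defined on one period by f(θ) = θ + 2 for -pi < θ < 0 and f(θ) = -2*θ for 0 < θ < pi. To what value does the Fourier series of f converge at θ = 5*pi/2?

θ = 5*pi/2 differs from θ = pi/2 by 1 full period(s), and the series is 2*pi-periodic.
f is continuous at θ = pi/2 with value -pi, so the series converges to -pi there.

-pi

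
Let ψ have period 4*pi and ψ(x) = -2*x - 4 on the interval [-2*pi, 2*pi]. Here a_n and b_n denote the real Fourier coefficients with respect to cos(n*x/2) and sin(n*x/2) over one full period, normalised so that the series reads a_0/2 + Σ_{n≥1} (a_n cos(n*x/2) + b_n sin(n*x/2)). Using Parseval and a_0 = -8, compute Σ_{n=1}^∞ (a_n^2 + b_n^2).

32*pi**2/3

Parseval: a_0^2/2 + Σ_{n≥1} (a_n^2+b_n^2) = (1/(2*pi)) ∫_{-2*pi}^{2*pi} ψ(x)^2 dx = 32 + 32*pi**2/3.
Subtract a_0^2/2 = 32: Σ (a_n^2+b_n^2) = 32*pi**2/3.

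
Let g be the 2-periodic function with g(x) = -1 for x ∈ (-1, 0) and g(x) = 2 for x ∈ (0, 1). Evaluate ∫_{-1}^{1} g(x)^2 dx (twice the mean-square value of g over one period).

∫_{-1}^{1} g(x)^2 dx = 5.

5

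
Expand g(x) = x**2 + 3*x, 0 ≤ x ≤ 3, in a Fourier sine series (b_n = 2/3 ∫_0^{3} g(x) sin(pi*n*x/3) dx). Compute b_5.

36*(-2 + 25*pi**2)/(125*pi**3)

b_5 = 2/3 ∫_0^{3} (x**2 + 3*x) sin(5*pi*x/3) dx.
Integrating by parts twice (tabular method), an antiderivative of (x**2 + 3*x) sin(5*pi*x/3) is -3*x**2*cos(5*pi*x/3)/(5*pi) + 18*x*sin(5*pi*x/3)/(25*pi**2) - 9*x*cos(5*pi*x/3)/(5*pi) + 27*sin(5*pi*x/3)/(25*pi**2) + 54*cos(5*pi*x/3)/(125*pi**3); evaluating from 0 to 3: ∫_{0}^{3} (x**2 + 3*x) sin(5*pi*x/3) dx = (54*(-1 + 25*pi**2)/(125*pi**3)) - (54/(125*pi**3)) = 54*(-2 + 25*pi**2)/(125*pi**3).
Hence b_5 = (2/3)·(54*(-2 + 25*pi**2)/(125*pi**3)) = 36*(-2 + 25*pi**2)/(125*pi**3).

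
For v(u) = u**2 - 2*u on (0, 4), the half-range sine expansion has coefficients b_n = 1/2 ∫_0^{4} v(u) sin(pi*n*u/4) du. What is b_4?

b_4 = 1/2 ∫_0^{4} (u**2 - 2*u) sin(pi*u) du.
Integrating by parts twice (tabular method), an antiderivative of (u**2 - 2*u) sin(pi*u) is -u**2*cos(pi*u)/pi + 2*u*sin(pi*u)/pi**2 + 2*u*cos(pi*u)/pi - 2*sin(pi*u)/pi**2 + 2*cos(pi*u)/pi**3; evaluating from 0 to 4: ∫_{0}^{4} (u**2 - 2*u) sin(pi*u) du = (-8/pi + 2/pi**3) - (2/pi**3) = -8/pi.
Hence b_4 = (1/2)·(-8/pi) = -4/pi.

-4/pi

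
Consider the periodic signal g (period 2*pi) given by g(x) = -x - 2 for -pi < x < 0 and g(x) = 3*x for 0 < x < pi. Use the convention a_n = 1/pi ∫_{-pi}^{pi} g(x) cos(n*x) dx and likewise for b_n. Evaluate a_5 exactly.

a_5 = 1/pi ∫_{-pi}^{pi} g(x) cos(5*x) dx.
Split the integral at the breakpoints.
Integrating by parts (boundary term plus one more integral), an antiderivative of (-x - 2) cos(5*x) is -x*sin(5*x)/5 - 2*sin(5*x)/5 - cos(5*x)/25; evaluating from -pi to 0: ∫_{-pi}^{0} (-x - 2) cos(5*x) dx = (-1/25) - (1/25) = -2/25.
Integrating by parts (boundary term plus one more integral), an antiderivative of (3*x) cos(5*x) is 3*x*sin(5*x)/5 + 3*cos(5*x)/25; evaluating from 0 to pi: ∫_{0}^{pi} (3*x) cos(5*x) dx = (-3/25) - (3/25) = -6/25.
Summing the pieces and multiplying by (1/pi) gives a_5 = -8/(25*pi).

-8/(25*pi)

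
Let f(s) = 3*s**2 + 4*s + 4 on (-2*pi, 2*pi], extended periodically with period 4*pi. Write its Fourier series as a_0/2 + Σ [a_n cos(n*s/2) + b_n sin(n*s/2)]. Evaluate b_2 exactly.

-8

b_2 = (1/(2*pi)) ∫_{-2*pi}^{2*pi} f(s) sin(s) ds.
Integrating by parts twice (tabular method), an antiderivative of (3*s**2 + 4*s + 4) sin(s) is -3*s**2*cos(s) + 6*s*sin(s) - 4*s*cos(s) + 4*sin(s) + 2*cos(s); evaluating from -2*pi to 2*pi: ∫_{-2*pi}^{2*pi} (3*s**2 + 4*s + 4) sin(s) ds = (-12*pi**2 - 8*pi + 2) - (-12*pi**2 + 2 + 8*pi) = -16*pi.
Hence b_2 = (1/(2*pi))·(-16*pi) = -8.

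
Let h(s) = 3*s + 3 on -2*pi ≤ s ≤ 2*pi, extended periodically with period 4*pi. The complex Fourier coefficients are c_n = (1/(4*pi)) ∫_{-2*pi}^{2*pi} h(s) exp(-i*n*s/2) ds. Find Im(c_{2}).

3

Since h is real-valued, Im(c_{2}) = -(1/(4*pi)) ∫_{-2*pi}^{2*pi} h(s) sin(s) ds = -b_{2}/2.
Integrating by parts (boundary term plus one more integral), an antiderivative of (3*s + 3) sin(s) is -3*s*cos(s) + 3*sin(s) - 3*cos(s); evaluating from -2*pi to 2*pi: ∫_{-2*pi}^{2*pi} (3*s + 3) sin(s) ds = (-6*pi - 3) - (-3 + 6*pi) = -12*pi.
Hence Im(c_{2}) = (-1/(4*pi))·(-12*pi) = 3.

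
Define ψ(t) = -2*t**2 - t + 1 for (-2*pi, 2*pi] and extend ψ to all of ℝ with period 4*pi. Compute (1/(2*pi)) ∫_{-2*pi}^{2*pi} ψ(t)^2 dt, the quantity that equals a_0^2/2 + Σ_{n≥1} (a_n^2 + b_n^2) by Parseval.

(1/(2*pi)) ∫_{-2*pi}^{2*pi} ψ(t)^2 dt = (1/(2*pi)) · (-16*pi**3 + 4*pi + 256*pi**5/5) = -8*pi**2 + 2 + 128*pi**4/5.

-8*pi**2 + 2 + 128*pi**4/5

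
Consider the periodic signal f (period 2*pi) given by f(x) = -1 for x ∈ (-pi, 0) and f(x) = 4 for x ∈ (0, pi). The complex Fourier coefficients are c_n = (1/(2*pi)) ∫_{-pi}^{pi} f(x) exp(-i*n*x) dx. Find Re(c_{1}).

Since f is real-valued, Re(c_{1}) = (1/(2*pi)) ∫_{-pi}^{pi} f(x) cos(x) dx = a_{1}/2.
Split the integral at the breakpoints.
Directly, an antiderivative of (-1) cos(x) is -sin(x); evaluating from -pi to 0: ∫_{-pi}^{0} (-1) cos(x) dx = (0) - (0) = 0.
Directly, an antiderivative of (4) cos(x) is 4*sin(x); evaluating from 0 to pi: ∫_{0}^{pi} (4) cos(x) dx = (0) - (0) = 0.
So ∫_{-pi}^{pi} f(x) cos(x) dx = 0.
Hence Re(c_{1}) = (1/(2*pi))·(0) = 0.

0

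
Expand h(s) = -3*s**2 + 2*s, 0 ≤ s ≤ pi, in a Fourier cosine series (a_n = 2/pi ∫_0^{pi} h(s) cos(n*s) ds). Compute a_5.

4*(-2 + 3*pi)/(25*pi)

a_5 = 2/pi ∫_0^{pi} (-3*s**2 + 2*s) cos(5*s) ds.
Integrating by parts twice (tabular method), an antiderivative of (-3*s**2 + 2*s) cos(5*s) is -3*s**2*sin(5*s)/5 + 2*s*sin(5*s)/5 - 6*s*cos(5*s)/25 + 6*sin(5*s)/125 + 2*cos(5*s)/25; evaluating from 0 to pi: ∫_{0}^{pi} (-3*s**2 + 2*s) cos(5*s) ds = (-2/25 + 6*pi/25) - (2/25) = -4/25 + 6*pi/25.
Hence a_5 = (2/pi)·(-4/25 + 6*pi/25) = 4*(-2 + 3*pi)/(25*pi).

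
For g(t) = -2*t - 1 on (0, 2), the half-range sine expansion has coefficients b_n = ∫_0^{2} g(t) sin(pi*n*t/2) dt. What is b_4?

b_4 = ∫_0^{2} (-2*t - 1) sin(2*pi*t) dt.
Integrating by parts (boundary term plus one more integral), an antiderivative of (-2*t - 1) sin(2*pi*t) is t*cos(2*pi*t)/pi - sin(2*pi*t)/(2*pi**2) + cos(2*pi*t)/(2*pi); evaluating from 0 to 2: ∫_{0}^{2} (-2*t - 1) sin(2*pi*t) dt = (5/(2*pi)) - (1/(2*pi)) = 2/pi.
Hence b_4 = 2/pi.

2/pi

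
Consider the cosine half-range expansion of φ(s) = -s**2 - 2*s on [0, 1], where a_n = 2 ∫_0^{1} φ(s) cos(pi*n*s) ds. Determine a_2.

-1/pi**2

a_2 = 2 ∫_0^{1} (-s**2 - 2*s) cos(2*pi*s) ds.
Integrating by parts twice (tabular method), an antiderivative of (-s**2 - 2*s) cos(2*pi*s) is -s**2*sin(2*pi*s)/(2*pi) - s*sin(2*pi*s)/pi - s*cos(2*pi*s)/(2*pi**2) + sin(2*pi*s)/(4*pi**3) - cos(2*pi*s)/(2*pi**2); evaluating from 0 to 1: ∫_{0}^{1} (-s**2 - 2*s) cos(2*pi*s) ds = (-1/pi**2) - (-1/(2*pi**2)) = -1/(2*pi**2).
Hence a_2 = 2·(-1/(2*pi**2)) = -1/pi**2.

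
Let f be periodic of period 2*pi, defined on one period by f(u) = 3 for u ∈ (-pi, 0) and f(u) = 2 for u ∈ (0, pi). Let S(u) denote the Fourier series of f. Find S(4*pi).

5/2

u = 4*pi differs from u = 0 by 2 full period(s), and the series is 2*pi-periodic.
At u = 0 the one-sided limits are f(0^-) = 3 and f(0^+) = 2.
By Dirichlet's theorem the series converges to their average, [(3) + (2)]/2 = 5/2.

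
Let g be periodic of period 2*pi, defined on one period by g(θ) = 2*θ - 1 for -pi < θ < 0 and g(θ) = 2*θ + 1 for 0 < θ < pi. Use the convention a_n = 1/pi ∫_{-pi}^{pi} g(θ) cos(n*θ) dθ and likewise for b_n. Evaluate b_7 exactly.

b_7 = 1/pi ∫_{-pi}^{pi} g(θ) sin(7*θ) dθ.
g is odd and sin(7*θ) is odd, so the integrand is even and b_7 = 2/pi ∫_0^{pi} g(θ) sin(7*θ) dθ.
Integrating by parts (boundary term plus one more integral), an antiderivative of (2*θ + 1) sin(7*θ) is -2*θ*cos(7*θ)/7 + 2*sin(7*θ)/49 - cos(7*θ)/7; evaluating from 0 to pi: ∫_{0}^{pi} (2*θ + 1) sin(7*θ) dθ = (1/7 + 2*pi/7) - (-1/7) = 2/7 + 2*pi/7.
Hence b_7 = (2/pi)·(2/7 + 2*pi/7) = 4*(1 + pi)/(7*pi).

4*(1 + pi)/(7*pi)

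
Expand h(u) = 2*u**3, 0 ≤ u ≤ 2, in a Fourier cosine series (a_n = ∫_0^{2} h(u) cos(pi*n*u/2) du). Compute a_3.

32*(4 - 9*pi**2)/(27*pi**4)

a_3 = ∫_0^{2} (2*u**3) cos(3*pi*u/2) du.
Integrating by parts three times (tabular method), an antiderivative of (2*u**3) cos(3*pi*u/2) is 4*u**3*sin(3*pi*u/2)/(3*pi) + 8*u**2*cos(3*pi*u/2)/(3*pi**2) - 32*u*sin(3*pi*u/2)/(9*pi**3) - 64*cos(3*pi*u/2)/(27*pi**4); evaluating from 0 to 2: ∫_{0}^{2} (2*u**3) cos(3*pi*u/2) du = (32*(2 - 9*pi**2)/(27*pi**4)) - (-64/(27*pi**4)) = 32*(4 - 9*pi**2)/(27*pi**4).
Hence a_3 = 32*(4 - 9*pi**2)/(27*pi**4).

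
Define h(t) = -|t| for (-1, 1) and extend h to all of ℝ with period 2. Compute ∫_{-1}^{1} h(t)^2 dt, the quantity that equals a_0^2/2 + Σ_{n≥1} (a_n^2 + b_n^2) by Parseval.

∫_{-1}^{1} h(t)^2 dt = 2/3.

2/3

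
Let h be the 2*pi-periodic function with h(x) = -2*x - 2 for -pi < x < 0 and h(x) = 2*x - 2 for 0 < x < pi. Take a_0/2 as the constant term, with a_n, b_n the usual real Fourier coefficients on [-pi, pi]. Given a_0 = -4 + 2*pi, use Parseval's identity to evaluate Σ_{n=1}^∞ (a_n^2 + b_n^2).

2*pi**2/3

Parseval: a_0^2/2 + Σ_{n≥1} (a_n^2+b_n^2) = 1/pi ∫_{-pi}^{pi} h(x)^2 dx = -8*pi + 8 + 8*pi**2/3.
Subtract a_0^2/2 = 2*(2 - pi)**2: Σ (a_n^2+b_n^2) = 2*pi**2/3.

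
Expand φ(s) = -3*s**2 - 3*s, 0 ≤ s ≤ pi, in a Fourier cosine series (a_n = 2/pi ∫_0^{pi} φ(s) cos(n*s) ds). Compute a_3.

4*(1 + pi)/(3*pi)

a_3 = 2/pi ∫_0^{pi} (-3*s**2 - 3*s) cos(3*s) ds.
Integrating by parts twice (tabular method), an antiderivative of (-3*s**2 - 3*s) cos(3*s) is -s**2*sin(3*s) - s*sin(3*s) - 2*s*cos(3*s)/3 + 2*sin(3*s)/9 - cos(3*s)/3; evaluating from 0 to pi: ∫_{0}^{pi} (-3*s**2 - 3*s) cos(3*s) ds = (1/3 + 2*pi/3) - (-1/3) = 2/3 + 2*pi/3.
Hence a_3 = (2/pi)·(2/3 + 2*pi/3) = 4*(1 + pi)/(3*pi).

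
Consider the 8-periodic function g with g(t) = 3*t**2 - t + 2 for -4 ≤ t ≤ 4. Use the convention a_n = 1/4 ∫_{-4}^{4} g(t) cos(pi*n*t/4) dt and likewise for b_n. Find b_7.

b_7 = 1/4 ∫_{-4}^{4} g(t) sin(7*pi*t/4) dt.
Integrating by parts twice (tabular method), an antiderivative of (3*t**2 - t + 2) sin(7*pi*t/4) is -12*t**2*cos(7*pi*t/4)/(7*pi) + 96*t*sin(7*pi*t/4)/(49*pi**2) + 4*t*cos(7*pi*t/4)/(7*pi) - 16*sin(7*pi*t/4)/(49*pi**2) - 8*cos(7*pi*t/4)/(7*pi) + 384*cos(7*pi*t/4)/(343*pi**3); evaluating from -4 to 4: ∫_{-4}^{4} (3*t**2 - t + 2) sin(7*pi*t/4) dt = (8*(-48 + 1127*pi**2)/(343*pi**3)) - (24*(-16 + 441*pi**2)/(343*pi**3)) = -32/(7*pi).
Hence b_7 = (1/4)·(-32/(7*pi)) = -8/(7*pi).

-8/(7*pi)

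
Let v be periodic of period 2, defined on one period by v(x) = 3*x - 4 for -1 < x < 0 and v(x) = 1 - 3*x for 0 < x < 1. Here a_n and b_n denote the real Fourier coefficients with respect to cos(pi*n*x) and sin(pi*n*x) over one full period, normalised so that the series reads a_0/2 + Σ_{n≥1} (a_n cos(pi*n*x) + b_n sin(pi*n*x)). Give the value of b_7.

b_7 = ∫_{-1}^{1} v(x) sin(7*pi*x) dx.
Split the integral at the breakpoints.
Integrating by parts (boundary term plus one more integral), an antiderivative of (3*x - 4) sin(7*pi*x) is -3*x*cos(7*pi*x)/(7*pi) + 3*sin(7*pi*x)/(49*pi**2) + 4*cos(7*pi*x)/(7*pi); evaluating from -1 to 0: ∫_{-1}^{0} (3*x - 4) sin(7*pi*x) dx = (4/(7*pi)) - (-1/pi) = 11/(7*pi).
Integrating by parts (boundary term plus one more integral), an antiderivative of (1 - 3*x) sin(7*pi*x) is 3*x*cos(7*pi*x)/(7*pi) - 3*sin(7*pi*x)/(49*pi**2) - cos(7*pi*x)/(7*pi); evaluating from 0 to 1: ∫_{0}^{1} (1 - 3*x) sin(7*pi*x) dx = (-2/(7*pi)) - (-1/(7*pi)) = -1/(7*pi).
Summing the pieces gives b_7 = 10/(7*pi).

10/(7*pi)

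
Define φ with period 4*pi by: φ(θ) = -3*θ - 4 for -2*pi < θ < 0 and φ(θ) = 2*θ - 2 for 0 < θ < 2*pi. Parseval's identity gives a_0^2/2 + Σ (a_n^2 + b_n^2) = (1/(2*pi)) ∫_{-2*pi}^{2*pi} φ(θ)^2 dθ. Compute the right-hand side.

(1/(2*pi)) ∫_{-2*pi}^{2*pi} φ(θ)^2 dθ = (1/(2*pi)) · (8*pi*(-24*pi + 15 + 13*pi**2)/3) = -32*pi + 20 + 52*pi**2/3.

-32*pi + 20 + 52*pi**2/3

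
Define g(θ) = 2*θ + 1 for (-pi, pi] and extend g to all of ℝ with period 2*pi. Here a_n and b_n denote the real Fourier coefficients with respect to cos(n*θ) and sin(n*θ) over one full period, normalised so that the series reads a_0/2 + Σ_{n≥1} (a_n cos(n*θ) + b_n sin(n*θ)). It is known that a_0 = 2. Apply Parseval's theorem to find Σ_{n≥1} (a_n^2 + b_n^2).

8*pi**2/3

Parseval: a_0^2/2 + Σ_{n≥1} (a_n^2+b_n^2) = 1/pi ∫_{-pi}^{pi} g(θ)^2 dθ = 2 + 8*pi**2/3.
Subtract a_0^2/2 = 2: Σ (a_n^2+b_n^2) = 8*pi**2/3.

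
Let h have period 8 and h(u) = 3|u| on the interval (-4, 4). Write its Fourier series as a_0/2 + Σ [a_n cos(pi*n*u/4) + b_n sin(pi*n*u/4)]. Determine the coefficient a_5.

a_5 = 1/4 ∫_{-4}^{4} h(u) cos(5*pi*u/4) du.
h is even and cos(5*pi*u/4) is even, so the integrand is even and a_5 = 1/2 ∫_0^{4} h(u) cos(5*pi*u/4) du.
Integrating by parts (boundary term plus one more integral), an antiderivative of (3*u) cos(5*pi*u/4) is 12*u*sin(5*pi*u/4)/(5*pi) + 48*cos(5*pi*u/4)/(25*pi**2); evaluating from 0 to 4: ∫_{0}^{4} (3*u) cos(5*pi*u/4) du = (-48/(25*pi**2)) - (48/(25*pi**2)) = -96/(25*pi**2).
Hence a_5 = (1/2)·(-96/(25*pi**2)) = -48/(25*pi**2).

-48/(25*pi**2)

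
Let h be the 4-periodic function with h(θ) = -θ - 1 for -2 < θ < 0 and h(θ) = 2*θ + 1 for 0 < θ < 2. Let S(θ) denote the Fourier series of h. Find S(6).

3

θ = 6 differs from θ = 2 by 1 full period(s), and the series is 4-periodic.
At θ = 2 the one-sided limits are h(2^-) = 5 and h(2^+) = 1.
By Dirichlet's theorem the series converges to their average, [(5) + (1)]/2 = 3.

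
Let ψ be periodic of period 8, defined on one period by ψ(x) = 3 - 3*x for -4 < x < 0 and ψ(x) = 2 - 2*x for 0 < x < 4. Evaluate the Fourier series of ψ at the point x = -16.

5/2

x = -16 differs from x = 0 by -2 full period(s), and the series is 8-periodic.
At x = 0 the one-sided limits are ψ(0^-) = 3 and ψ(0^+) = 2.
By Dirichlet's theorem the series converges to their average, [(3) + (2)]/2 = 5/2.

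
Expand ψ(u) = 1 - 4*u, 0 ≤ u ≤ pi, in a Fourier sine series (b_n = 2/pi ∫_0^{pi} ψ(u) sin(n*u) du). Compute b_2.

4

b_2 = 2/pi ∫_0^{pi} (1 - 4*u) sin(2*u) du.
Integrating by parts (boundary term plus one more integral), an antiderivative of (1 - 4*u) sin(2*u) is 2*u*cos(2*u) - sin(2*u) - cos(2*u)/2; evaluating from 0 to pi: ∫_{0}^{pi} (1 - 4*u) sin(2*u) du = (-1/2 + 2*pi) - (-1/2) = 2*pi.
Hence b_2 = (2/pi)·(2*pi) = 4.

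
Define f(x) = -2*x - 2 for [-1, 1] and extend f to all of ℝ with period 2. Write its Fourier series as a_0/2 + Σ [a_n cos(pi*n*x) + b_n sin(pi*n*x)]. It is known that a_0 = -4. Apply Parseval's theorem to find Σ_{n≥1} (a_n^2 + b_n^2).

Parseval: a_0^2/2 + Σ_{n≥1} (a_n^2+b_n^2) = ∫_{-1}^{1} f(x)^2 dx = 32/3.
Subtract a_0^2/2 = 8: Σ (a_n^2+b_n^2) = 8/3.

8/3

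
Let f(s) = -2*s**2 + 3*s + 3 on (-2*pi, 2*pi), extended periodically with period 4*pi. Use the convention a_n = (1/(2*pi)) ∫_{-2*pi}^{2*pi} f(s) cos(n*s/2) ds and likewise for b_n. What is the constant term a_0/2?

3 - 8*pi**2/3

a_0 = (1/(2*pi)) ∫_{-2*pi}^{2*pi} f(s) ds = (1/(2*pi)) · (-32*pi**3/3 + 12*pi) = 6 - 16*pi**2/3.
So the constant term a_0/2 = 3 - 8*pi**2/3.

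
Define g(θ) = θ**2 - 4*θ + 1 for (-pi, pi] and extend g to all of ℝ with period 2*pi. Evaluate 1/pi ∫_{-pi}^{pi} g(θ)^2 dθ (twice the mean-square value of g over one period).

2 + 2*pi**4/5 + 12*pi**2

1/pi ∫_{-pi}^{pi} g(θ)^2 dθ = 1/pi · (2*pi*(5 + pi**4 + 30*pi**2)/5) = 2 + 2*pi**4/5 + 12*pi**2.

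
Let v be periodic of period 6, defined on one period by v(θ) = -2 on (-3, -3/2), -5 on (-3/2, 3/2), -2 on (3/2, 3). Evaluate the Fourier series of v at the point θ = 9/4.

v is continuous at θ = 9/4 with value -2, so the series converges to -2 there.

-2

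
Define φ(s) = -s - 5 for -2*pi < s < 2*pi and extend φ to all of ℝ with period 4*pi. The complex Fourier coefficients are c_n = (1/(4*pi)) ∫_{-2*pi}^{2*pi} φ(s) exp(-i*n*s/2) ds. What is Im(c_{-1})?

-2

Since φ is real-valued, Im(c_{-1}) = -(1/(4*pi)) ∫_{-2*pi}^{2*pi} φ(s) sin(-s/2) ds = b_{1}/2.
Integrating by parts (boundary term plus one more integral), an antiderivative of (-s - 5) sin(-s/2) is -2*s*cos(s/2) + 4*sin(s/2) - 10*cos(s/2); evaluating from -2*pi to 2*pi: ∫_{-2*pi}^{2*pi} (-s - 5) sin(-s/2) ds = (10 + 4*pi) - (10 - 4*pi) = 8*pi.
Hence Im(c_{-1}) = (-1/(4*pi))·(8*pi) = -2.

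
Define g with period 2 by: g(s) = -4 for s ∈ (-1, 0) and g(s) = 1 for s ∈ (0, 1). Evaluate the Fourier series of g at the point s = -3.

-3/2

s = -3 differs from s = 1 by -2 full period(s), and the series is 2-periodic.
At s = 1 the one-sided limits are g(1^-) = 1 and g(1^+) = -4.
By Dirichlet's theorem the series converges to their average, [(1) + (-4)]/2 = -3/2.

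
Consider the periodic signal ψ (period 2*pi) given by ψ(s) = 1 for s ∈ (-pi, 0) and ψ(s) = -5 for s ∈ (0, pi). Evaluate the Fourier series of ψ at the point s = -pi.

-2

At s = -pi the one-sided limits are ψ(-pi^-) = -5 and ψ(-pi^+) = 1.
By Dirichlet's theorem the series converges to their average, [(-5) + (1)]/2 = -2.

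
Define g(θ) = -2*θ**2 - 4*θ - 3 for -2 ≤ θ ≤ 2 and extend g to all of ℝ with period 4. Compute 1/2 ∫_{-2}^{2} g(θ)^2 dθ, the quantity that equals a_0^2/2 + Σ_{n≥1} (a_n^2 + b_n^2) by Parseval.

1/2 ∫_{-2}^{2} g(θ)^2 dθ = 1/2 · (3548/15) = 1774/15.

1774/15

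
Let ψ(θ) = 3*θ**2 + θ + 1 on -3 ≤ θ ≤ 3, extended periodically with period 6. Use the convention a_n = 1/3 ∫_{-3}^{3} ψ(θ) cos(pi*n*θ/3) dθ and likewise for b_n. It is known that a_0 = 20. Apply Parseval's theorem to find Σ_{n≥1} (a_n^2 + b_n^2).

678/5

Parseval: a_0^2/2 + Σ_{n≥1} (a_n^2+b_n^2) = 1/3 ∫_{-3}^{3} ψ(θ)^2 dθ = 1678/5.
Subtract a_0^2/2 = 200: Σ (a_n^2+b_n^2) = 678/5.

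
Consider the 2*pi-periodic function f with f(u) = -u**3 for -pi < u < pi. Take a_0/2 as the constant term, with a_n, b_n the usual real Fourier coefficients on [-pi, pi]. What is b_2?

b_2 = 1/pi ∫_{-pi}^{pi} f(u) sin(2*u) du.
f is odd and sin(2*u) is odd, so the integrand is even and b_2 = 2/pi ∫_0^{pi} f(u) sin(2*u) du.
Integrating by parts three times (tabular method), an antiderivative of (-u**3) sin(2*u) is u**3*cos(2*u)/2 - 3*u**2*sin(2*u)/4 - 3*u*cos(2*u)/4 + 3*sin(2*u)/8; evaluating from 0 to pi: ∫_{0}^{pi} (-u**3) sin(2*u) du = (pi*(-3 + 2*pi**2)/4) - (0) = pi*(-3 + 2*pi**2)/4.
Hence b_2 = (2/pi)·(pi*(-3 + 2*pi**2)/4) = -3/2 + pi**2.

-3/2 + pi**2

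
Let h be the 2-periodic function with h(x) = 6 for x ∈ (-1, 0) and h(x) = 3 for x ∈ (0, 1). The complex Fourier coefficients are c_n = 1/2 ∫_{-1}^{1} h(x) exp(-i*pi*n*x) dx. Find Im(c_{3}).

1/pi

Since h is real-valued, Im(c_{3}) = -1/2 ∫_{-1}^{1} h(x) sin(3*pi*x) dx = -b_{3}/2.
Split the integral at the breakpoints.
Directly, an antiderivative of (6) sin(3*pi*x) is -2*cos(3*pi*x)/pi; evaluating from -1 to 0: ∫_{-1}^{0} (6) sin(3*pi*x) dx = (-2/pi) - (2/pi) = -4/pi.
Directly, an antiderivative of (3) sin(3*pi*x) is -cos(3*pi*x)/pi; evaluating from 0 to 1: ∫_{0}^{1} (3) sin(3*pi*x) dx = (1/pi) - (-1/pi) = 2/pi.
So ∫_{-1}^{1} h(x) sin(3*pi*x) dx = -2/pi.
Hence Im(c_{3}) = (-1/2)·(-2/pi) = 1/pi.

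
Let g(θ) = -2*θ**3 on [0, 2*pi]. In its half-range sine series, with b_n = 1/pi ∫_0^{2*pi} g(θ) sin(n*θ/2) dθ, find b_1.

192 - 32*pi**2

b_1 = 1/pi ∫_0^{2*pi} (-2*θ**3) sin(θ/2) dθ.
Integrating by parts three times (tabular method), an antiderivative of (-2*θ**3) sin(θ/2) is 4*θ**3*cos(θ/2) - 24*θ**2*sin(θ/2) - 96*θ*cos(θ/2) + 192*sin(θ/2); evaluating from 0 to 2*pi: ∫_{0}^{2*pi} (-2*θ**3) sin(θ/2) dθ = (32*pi*(6 - pi**2)) - (0) = 32*pi*(6 - pi**2).
Hence b_1 = (1/pi)·(32*pi*(6 - pi**2)) = 192 - 32*pi**2.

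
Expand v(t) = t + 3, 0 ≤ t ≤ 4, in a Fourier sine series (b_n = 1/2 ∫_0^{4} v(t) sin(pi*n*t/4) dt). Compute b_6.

b_6 = 1/2 ∫_0^{4} (t + 3) sin(3*pi*t/2) dt.
Integrating by parts (boundary term plus one more integral), an antiderivative of (t + 3) sin(3*pi*t/2) is -2*t*cos(3*pi*t/2)/(3*pi) + 4*sin(3*pi*t/2)/(9*pi**2) - 2*cos(3*pi*t/2)/pi; evaluating from 0 to 4: ∫_{0}^{4} (t + 3) sin(3*pi*t/2) dt = (-14/(3*pi)) - (-2/pi) = -8/(3*pi).
Hence b_6 = (1/2)·(-8/(3*pi)) = -4/(3*pi).

-4/(3*pi)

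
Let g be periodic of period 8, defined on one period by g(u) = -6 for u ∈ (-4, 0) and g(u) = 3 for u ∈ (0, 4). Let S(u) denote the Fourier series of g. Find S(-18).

-6

u = -18 differs from u = -2 by -2 full period(s), and the series is 8-periodic.
g is continuous at u = -2 with value -6, so the series converges to -6 there.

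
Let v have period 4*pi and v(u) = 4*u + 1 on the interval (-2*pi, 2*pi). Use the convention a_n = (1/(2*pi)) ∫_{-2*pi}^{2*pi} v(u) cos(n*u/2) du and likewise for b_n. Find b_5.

b_5 = (1/(2*pi)) ∫_{-2*pi}^{2*pi} v(u) sin(5*u/2) du.
Integrating by parts (boundary term plus one more integral), an antiderivative of (4*u + 1) sin(5*u/2) is -8*u*cos(5*u/2)/5 + 16*sin(5*u/2)/25 - 2*cos(5*u/2)/5; evaluating from -2*pi to 2*pi: ∫_{-2*pi}^{2*pi} (4*u + 1) sin(5*u/2) du = (2/5 + 16*pi/5) - (2/5 - 16*pi/5) = 32*pi/5.
Hence b_5 = (1/(2*pi))·(32*pi/5) = 16/5.

16/5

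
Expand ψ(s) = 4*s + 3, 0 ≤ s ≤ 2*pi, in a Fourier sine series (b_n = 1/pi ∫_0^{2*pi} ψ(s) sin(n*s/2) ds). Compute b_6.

b_6 = 1/pi ∫_0^{2*pi} (4*s + 3) sin(3*s) ds.
Integrating by parts (boundary term plus one more integral), an antiderivative of (4*s + 3) sin(3*s) is -4*s*cos(3*s)/3 + 4*sin(3*s)/9 - cos(3*s); evaluating from 0 to 2*pi: ∫_{0}^{2*pi} (4*s + 3) sin(3*s) ds = (-8*pi/3 - 1) - (-1) = -8*pi/3.
Hence b_6 = (1/pi)·(-8*pi/3) = -8/3.

-8/3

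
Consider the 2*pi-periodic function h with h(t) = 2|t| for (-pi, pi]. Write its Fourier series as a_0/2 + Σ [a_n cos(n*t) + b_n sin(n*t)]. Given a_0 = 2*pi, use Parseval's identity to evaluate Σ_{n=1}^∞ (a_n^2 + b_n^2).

Parseval: a_0^2/2 + Σ_{n≥1} (a_n^2+b_n^2) = 1/pi ∫_{-pi}^{pi} h(t)^2 dt = 8*pi**2/3.
Subtract a_0^2/2 = 2*pi**2: Σ (a_n^2+b_n^2) = 2*pi**2/3.

2*pi**2/3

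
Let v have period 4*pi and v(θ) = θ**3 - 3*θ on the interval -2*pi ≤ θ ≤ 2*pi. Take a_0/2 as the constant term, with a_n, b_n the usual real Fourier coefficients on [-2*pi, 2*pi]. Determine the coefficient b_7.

-684/343 + 16*pi**2/7

b_7 = (1/(2*pi)) ∫_{-2*pi}^{2*pi} v(θ) sin(7*θ/2) dθ.
v is odd and sin(7*θ/2) is odd, so the integrand is even and b_7 = 1/pi ∫_0^{2*pi} v(θ) sin(7*θ/2) dθ.
Integrating by parts three times (tabular method), an antiderivative of (θ**3 - 3*θ) sin(7*θ/2) is -2*θ**3*cos(7*θ/2)/7 + 12*θ**2*sin(7*θ/2)/49 + 342*θ*cos(7*θ/2)/343 - 684*sin(7*θ/2)/2401; evaluating from 0 to 2*pi: ∫_{0}^{2*pi} (θ**3 - 3*θ) sin(7*θ/2) dθ = (4*pi*(-171 + 196*pi**2)/343) - (0) = 4*pi*(-171 + 196*pi**2)/343.
Hence b_7 = (1/pi)·(4*pi*(-171 + 196*pi**2)/343) = -684/343 + 16*pi**2/7.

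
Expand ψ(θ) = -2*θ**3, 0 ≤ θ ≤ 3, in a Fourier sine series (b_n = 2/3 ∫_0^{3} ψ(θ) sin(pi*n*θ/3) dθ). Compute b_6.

-3/pi**3 + 18/pi

b_6 = 2/3 ∫_0^{3} (-2*θ**3) sin(2*pi*θ) dθ.
Integrating by parts three times (tabular method), an antiderivative of (-2*θ**3) sin(2*pi*θ) is θ**3*cos(2*pi*θ)/pi - 3*θ**2*sin(2*pi*θ)/(2*pi**2) - 3*θ*cos(2*pi*θ)/(2*pi**3) + 3*sin(2*pi*θ)/(4*pi**4); evaluating from 0 to 3: ∫_{0}^{3} (-2*θ**3) sin(2*pi*θ) dθ = (-9/(2*pi**3) + 27/pi) - (0) = -9/(2*pi**3) + 27/pi.
Hence b_6 = (2/3)·(-9/(2*pi**3) + 27/pi) = -3/pi**3 + 18/pi.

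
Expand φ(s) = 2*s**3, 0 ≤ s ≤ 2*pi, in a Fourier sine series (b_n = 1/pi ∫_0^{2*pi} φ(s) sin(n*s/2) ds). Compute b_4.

b_4 = 1/pi ∫_0^{2*pi} (2*s**3) sin(2*s) ds.
Integrating by parts three times (tabular method), an antiderivative of (2*s**3) sin(2*s) is -s**3*cos(2*s) + 3*s**2*sin(2*s)/2 + 3*s*cos(2*s)/2 - 3*sin(2*s)/4; evaluating from 0 to 2*pi: ∫_{0}^{2*pi} (2*s**3) sin(2*s) ds = (pi*(3 - 8*pi**2)) - (0) = pi*(3 - 8*pi**2).
Hence b_4 = (1/pi)·(pi*(3 - 8*pi**2)) = 3 - 8*pi**2.

3 - 8*pi**2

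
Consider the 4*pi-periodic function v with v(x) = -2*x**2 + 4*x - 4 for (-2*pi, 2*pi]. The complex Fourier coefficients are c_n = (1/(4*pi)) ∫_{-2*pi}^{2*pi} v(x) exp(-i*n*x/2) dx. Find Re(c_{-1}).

16

Since v is real-valued, Re(c_{-1}) = (1/(4*pi)) ∫_{-2*pi}^{2*pi} v(x) cos(-x/2) dx = a_{1}/2.
Integrating by parts twice (tabular method), an antiderivative of (-2*x**2 + 4*x - 4) cos(-x/2) is -4*x**2*sin(x/2) + 8*x*sin(x/2) - 16*x*cos(x/2) + 24*sin(x/2) + 16*cos(x/2); evaluating from -2*pi to 2*pi: ∫_{-2*pi}^{2*pi} (-2*x**2 + 4*x - 4) cos(-x/2) dx = (-16 + 32*pi) - (-32*pi - 16) = 64*pi.
Hence Re(c_{-1}) = (1/(4*pi))·(64*pi) = 16.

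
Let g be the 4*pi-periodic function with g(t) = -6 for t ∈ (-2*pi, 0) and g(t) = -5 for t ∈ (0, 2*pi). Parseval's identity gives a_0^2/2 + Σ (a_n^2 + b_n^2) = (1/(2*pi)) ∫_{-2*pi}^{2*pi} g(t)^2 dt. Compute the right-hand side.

61

(1/(2*pi)) ∫_{-2*pi}^{2*pi} g(t)^2 dt = (1/(2*pi)) · (122*pi) = 61.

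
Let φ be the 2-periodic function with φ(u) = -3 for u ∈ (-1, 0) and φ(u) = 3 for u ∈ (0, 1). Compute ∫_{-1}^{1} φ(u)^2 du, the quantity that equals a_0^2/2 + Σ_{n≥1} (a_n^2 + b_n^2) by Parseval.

∫_{-1}^{1} φ(u)^2 du = 18.

18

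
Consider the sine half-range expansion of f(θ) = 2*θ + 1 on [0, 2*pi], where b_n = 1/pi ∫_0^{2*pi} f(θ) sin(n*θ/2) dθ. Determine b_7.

4*(1 + 2*pi)/(7*pi)

b_7 = 1/pi ∫_0^{2*pi} (2*θ + 1) sin(7*θ/2) dθ.
Integrating by parts (boundary term plus one more integral), an antiderivative of (2*θ + 1) sin(7*θ/2) is -4*θ*cos(7*θ/2)/7 + 8*sin(7*θ/2)/49 - 2*cos(7*θ/2)/7; evaluating from 0 to 2*pi: ∫_{0}^{2*pi} (2*θ + 1) sin(7*θ/2) dθ = (2/7 + 8*pi/7) - (-2/7) = 4/7 + 8*pi/7.
Hence b_7 = (1/pi)·(4/7 + 8*pi/7) = 4*(1 + 2*pi)/(7*pi).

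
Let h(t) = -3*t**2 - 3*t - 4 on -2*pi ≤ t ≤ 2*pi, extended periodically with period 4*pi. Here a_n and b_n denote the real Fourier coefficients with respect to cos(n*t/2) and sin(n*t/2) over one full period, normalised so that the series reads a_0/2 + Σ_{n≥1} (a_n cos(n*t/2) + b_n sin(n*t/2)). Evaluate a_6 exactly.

a_6 = (1/(2*pi)) ∫_{-2*pi}^{2*pi} h(t) cos(3*t) dt.
Integrating by parts twice (tabular method), an antiderivative of (-3*t**2 - 3*t - 4) cos(3*t) is -t**2*sin(3*t) - t*sin(3*t) - 2*t*cos(3*t)/3 - 10*sin(3*t)/9 - cos(3*t)/3; evaluating from -2*pi to 2*pi: ∫_{-2*pi}^{2*pi} (-3*t**2 - 3*t - 4) cos(3*t) dt = (-4*pi/3 - 1/3) - (-1/3 + 4*pi/3) = -8*pi/3.
Hence a_6 = (1/(2*pi))·(-8*pi/3) = -4/3.

-4/3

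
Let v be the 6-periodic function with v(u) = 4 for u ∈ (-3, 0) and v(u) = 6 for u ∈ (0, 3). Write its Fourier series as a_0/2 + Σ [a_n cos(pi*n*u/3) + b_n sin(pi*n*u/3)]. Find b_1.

4/pi

b_1 = 1/3 ∫_{-3}^{3} v(u) sin(pi*u/3) du.
Split the integral at the breakpoints.
Directly, an antiderivative of (4) sin(pi*u/3) is -12*cos(pi*u/3)/pi; evaluating from -3 to 0: ∫_{-3}^{0} (4) sin(pi*u/3) du = (-12/pi) - (12/pi) = -24/pi.
Directly, an antiderivative of (6) sin(pi*u/3) is -18*cos(pi*u/3)/pi; evaluating from 0 to 3: ∫_{0}^{3} (6) sin(pi*u/3) du = (18/pi) - (-18/pi) = 36/pi.
Summing the pieces and multiplying by (1/3) gives b_1 = 4/pi.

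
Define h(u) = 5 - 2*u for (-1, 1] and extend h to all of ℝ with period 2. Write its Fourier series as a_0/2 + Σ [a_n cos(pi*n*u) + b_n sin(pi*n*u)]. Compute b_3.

b_3 = ∫_{-1}^{1} h(u) sin(3*pi*u) du.
Integrating by parts (boundary term plus one more integral), an antiderivative of (5 - 2*u) sin(3*pi*u) is 2*u*cos(3*pi*u)/(3*pi) - 2*sin(3*pi*u)/(9*pi**2) - 5*cos(3*pi*u)/(3*pi); evaluating from -1 to 1: ∫_{-1}^{1} (5 - 2*u) sin(3*pi*u) du = (1/pi) - (7/(3*pi)) = -4/(3*pi).
Hence b_3 = -4/(3*pi).

-4/(3*pi)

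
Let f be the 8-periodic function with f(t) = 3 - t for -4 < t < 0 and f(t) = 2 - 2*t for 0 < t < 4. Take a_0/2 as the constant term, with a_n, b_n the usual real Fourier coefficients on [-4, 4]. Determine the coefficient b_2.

b_2 = 1/4 ∫_{-4}^{4} f(t) sin(pi*t/2) dt.
Split the integral at the breakpoints.
Integrating by parts (boundary term plus one more integral), an antiderivative of (3 - t) sin(pi*t/2) is 2*t*cos(pi*t/2)/pi - 4*sin(pi*t/2)/pi**2 - 6*cos(pi*t/2)/pi; evaluating from -4 to 0: ∫_{-4}^{0} (3 - t) sin(pi*t/2) dt = (-6/pi) - (-14/pi) = 8/pi.
Integrating by parts (boundary term plus one more integral), an antiderivative of (2 - 2*t) sin(pi*t/2) is 4*t*cos(pi*t/2)/pi - 8*sin(pi*t/2)/pi**2 - 4*cos(pi*t/2)/pi; evaluating from 0 to 4: ∫_{0}^{4} (2 - 2*t) sin(pi*t/2) dt = (12/pi) - (-4/pi) = 16/pi.
Summing the pieces and multiplying by (1/4) gives b_2 = 6/pi.

6/pi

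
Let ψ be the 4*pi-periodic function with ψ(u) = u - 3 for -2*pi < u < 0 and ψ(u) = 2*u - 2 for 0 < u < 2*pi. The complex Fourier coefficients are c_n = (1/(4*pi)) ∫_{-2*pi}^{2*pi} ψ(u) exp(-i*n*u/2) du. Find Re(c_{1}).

-2/pi

Since ψ is real-valued, Re(c_{1}) = (1/(4*pi)) ∫_{-2*pi}^{2*pi} ψ(u) cos(u/2) du = a_{1}/2.
Split the integral at the breakpoints.
Integrating by parts (boundary term plus one more integral), an antiderivative of (u - 3) cos(u/2) is 2*u*sin(u/2) - 6*sin(u/2) + 4*cos(u/2); evaluating from -2*pi to 0: ∫_{-2*pi}^{0} (u - 3) cos(u/2) du = (4) - (-4) = 8.
Integrating by parts (boundary term plus one more integral), an antiderivative of (2*u - 2) cos(u/2) is 4*u*sin(u/2) - 4*sin(u/2) + 8*cos(u/2); evaluating from 0 to 2*pi: ∫_{0}^{2*pi} (2*u - 2) cos(u/2) du = (-8) - (8) = -16.
So ∫_{-2*pi}^{2*pi} ψ(u) cos(u/2) du = -8.
Hence Re(c_{1}) = (1/(4*pi))·(-8) = -2/pi.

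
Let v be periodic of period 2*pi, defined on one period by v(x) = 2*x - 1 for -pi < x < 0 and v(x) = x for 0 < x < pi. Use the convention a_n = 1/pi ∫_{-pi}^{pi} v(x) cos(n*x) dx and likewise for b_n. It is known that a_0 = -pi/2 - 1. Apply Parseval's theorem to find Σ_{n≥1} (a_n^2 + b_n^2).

Parseval: a_0^2/2 + Σ_{n≥1} (a_n^2+b_n^2) = 1/pi ∫_{-pi}^{pi} v(x)^2 dx = 1 + 2*pi + 5*pi**2/3.
Subtract a_0^2/2 = (2 + pi)**2/8: Σ (a_n^2+b_n^2) = 1/2 + 3*pi/2 + 37*pi**2/24.

1/2 + 3*pi/2 + 37*pi**2/24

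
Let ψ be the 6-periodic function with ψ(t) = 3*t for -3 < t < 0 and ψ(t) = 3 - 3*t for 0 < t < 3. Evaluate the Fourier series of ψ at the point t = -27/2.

t = -27/2 differs from t = -3/2 by -2 full period(s), and the series is 6-periodic.
ψ is continuous at t = -3/2 with value -9/2, so the series converges to -9/2 there.

-9/2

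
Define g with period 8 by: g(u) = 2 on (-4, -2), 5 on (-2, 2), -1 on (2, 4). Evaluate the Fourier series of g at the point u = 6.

u = 6 differs from u = -2 by 1 full period(s), and the series is 8-periodic.
At u = -2 the one-sided limits are g(-2^-) = 2 and g(-2^+) = 5.
By Dirichlet's theorem the series converges to their average, [(2) + (5)]/2 = 7/2.

7/2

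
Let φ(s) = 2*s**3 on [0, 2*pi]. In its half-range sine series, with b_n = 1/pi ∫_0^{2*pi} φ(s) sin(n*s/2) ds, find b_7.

-192/343 + 32*pi**2/7

b_7 = 1/pi ∫_0^{2*pi} (2*s**3) sin(7*s/2) ds.
Integrating by parts three times (tabular method), an antiderivative of (2*s**3) sin(7*s/2) is -4*s**3*cos(7*s/2)/7 + 24*s**2*sin(7*s/2)/49 + 96*s*cos(7*s/2)/343 - 192*sin(7*s/2)/2401; evaluating from 0 to 2*pi: ∫_{0}^{2*pi} (2*s**3) sin(7*s/2) ds = (32*pi*(-6 + 49*pi**2)/343) - (0) = 32*pi*(-6 + 49*pi**2)/343.
Hence b_7 = (1/pi)·(32*pi*(-6 + 49*pi**2)/343) = -192/343 + 32*pi**2/7.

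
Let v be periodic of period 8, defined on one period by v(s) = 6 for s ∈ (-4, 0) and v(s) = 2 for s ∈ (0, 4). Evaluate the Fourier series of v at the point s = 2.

v is continuous at s = 2 with value 2, so the series converges to 2 there.

2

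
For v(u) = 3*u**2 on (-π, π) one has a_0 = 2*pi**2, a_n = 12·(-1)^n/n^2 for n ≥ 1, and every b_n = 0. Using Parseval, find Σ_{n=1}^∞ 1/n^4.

Parseval: a_0^2/2 + Σ a_n^2 = (1/π) ∫_{-π}^{π} v(u)^2 du = 18*pi**4/5.
Subtract a_0^2/2 = 2*pi**4: Σ a_n^2 = 8*pi**4/5.
Since a_n^2 = 144/n^4, Σ 1/n^4 = pi**4/90.

pi**4/90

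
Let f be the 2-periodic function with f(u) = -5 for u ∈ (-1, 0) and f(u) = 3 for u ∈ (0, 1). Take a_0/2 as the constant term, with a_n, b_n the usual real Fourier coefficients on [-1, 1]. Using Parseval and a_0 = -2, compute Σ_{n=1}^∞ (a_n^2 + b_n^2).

Parseval: a_0^2/2 + Σ_{n≥1} (a_n^2+b_n^2) = ∫_{-1}^{1} f(u)^2 du = 34.
Subtract a_0^2/2 = 2: Σ (a_n^2+b_n^2) = 32.

32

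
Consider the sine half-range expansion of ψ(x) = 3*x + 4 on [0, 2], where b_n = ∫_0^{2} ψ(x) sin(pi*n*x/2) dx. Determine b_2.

-6/pi

b_2 = ∫_0^{2} (3*x + 4) sin(pi*x) dx.
Integrating by parts (boundary term plus one more integral), an antiderivative of (3*x + 4) sin(pi*x) is -3*x*cos(pi*x)/pi + 3*sin(pi*x)/pi**2 - 4*cos(pi*x)/pi; evaluating from 0 to 2: ∫_{0}^{2} (3*x + 4) sin(pi*x) dx = (-10/pi) - (-4/pi) = -6/pi.
Hence b_2 = -6/pi.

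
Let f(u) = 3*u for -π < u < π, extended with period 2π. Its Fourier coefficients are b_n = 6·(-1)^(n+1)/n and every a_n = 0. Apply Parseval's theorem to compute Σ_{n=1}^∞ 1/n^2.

pi**2/6

Parseval: Σ b_n^2 = (1/π) ∫_{-π}^{π} f(u)^2 du = 6*pi**2.
Σ b_n^2 = Σ 36/n^2, so Σ 1/n^2 = (6*pi**2)/36 = pi**2/6.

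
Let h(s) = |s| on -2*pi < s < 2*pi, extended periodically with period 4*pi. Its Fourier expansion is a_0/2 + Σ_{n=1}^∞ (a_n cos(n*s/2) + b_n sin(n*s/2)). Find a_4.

a_4 = (1/(2*pi)) ∫_{-2*pi}^{2*pi} h(s) cos(2*s) ds.
h is even and cos(2*s) is even, so the integrand is even and a_4 = 1/pi ∫_0^{2*pi} h(s) cos(2*s) ds.
Integrating by parts (boundary term plus one more integral), an antiderivative of (s) cos(2*s) is s*sin(2*s)/2 + cos(2*s)/4; evaluating from 0 to 2*pi: ∫_{0}^{2*pi} (s) cos(2*s) ds = (1/4) - (1/4) = 0.
Hence a_4 = (1/pi)·(0) = 0.

0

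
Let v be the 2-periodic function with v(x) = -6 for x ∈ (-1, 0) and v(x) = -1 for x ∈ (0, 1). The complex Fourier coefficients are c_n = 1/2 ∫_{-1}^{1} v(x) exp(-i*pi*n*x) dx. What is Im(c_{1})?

-5/pi

Since v is real-valued, Im(c_{1}) = -1/2 ∫_{-1}^{1} v(x) sin(pi*x) dx = -b_{1}/2.
Split the integral at the breakpoints.
Directly, an antiderivative of (-6) sin(pi*x) is 6*cos(pi*x)/pi; evaluating from -1 to 0: ∫_{-1}^{0} (-6) sin(pi*x) dx = (6/pi) - (-6/pi) = 12/pi.
Directly, an antiderivative of (-1) sin(pi*x) is cos(pi*x)/pi; evaluating from 0 to 1: ∫_{0}^{1} (-1) sin(pi*x) dx = (-1/pi) - (1/pi) = -2/pi.
So ∫_{-1}^{1} v(x) sin(pi*x) dx = 10/pi.
Hence Im(c_{1}) = (-1/2)·(10/pi) = -5/pi.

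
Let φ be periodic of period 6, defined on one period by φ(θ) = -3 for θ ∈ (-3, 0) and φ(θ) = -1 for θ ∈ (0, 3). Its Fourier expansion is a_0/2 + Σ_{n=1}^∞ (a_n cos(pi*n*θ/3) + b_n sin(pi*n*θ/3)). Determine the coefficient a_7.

a_7 = 1/3 ∫_{-3}^{3} φ(θ) cos(7*pi*θ/3) dθ.
Split the integral at the breakpoints.
Directly, an antiderivative of (-3) cos(7*pi*θ/3) is -9*sin(7*pi*θ/3)/(7*pi); evaluating from -3 to 0: ∫_{-3}^{0} (-3) cos(7*pi*θ/3) dθ = (0) - (0) = 0.
Directly, an antiderivative of (-1) cos(7*pi*θ/3) is -3*sin(7*pi*θ/3)/(7*pi); evaluating from 0 to 3: ∫_{0}^{3} (-1) cos(7*pi*θ/3) dθ = (0) - (0) = 0.
Summing the pieces and multiplying by (1/3) gives a_7 = 0.

0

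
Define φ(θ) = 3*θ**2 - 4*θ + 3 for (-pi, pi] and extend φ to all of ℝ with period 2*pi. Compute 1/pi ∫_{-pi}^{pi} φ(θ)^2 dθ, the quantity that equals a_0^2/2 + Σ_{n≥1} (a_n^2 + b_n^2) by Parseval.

18 + 68*pi**2/3 + 18*pi**4/5

1/pi ∫_{-pi}^{pi} φ(θ)^2 dθ = 1/pi · (2*pi*(135 + 170*pi**2 + 27*pi**4)/15) = 18 + 68*pi**2/3 + 18*pi**4/5.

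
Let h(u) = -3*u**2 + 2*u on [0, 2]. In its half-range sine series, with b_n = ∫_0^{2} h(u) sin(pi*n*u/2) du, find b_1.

-16/pi + 96/pi**3

b_1 = ∫_0^{2} (-3*u**2 + 2*u) sin(pi*u/2) du.
Integrating by parts twice (tabular method), an antiderivative of (-3*u**2 + 2*u) sin(pi*u/2) is 6*u**2*cos(pi*u/2)/pi - 24*u*sin(pi*u/2)/pi**2 - 4*u*cos(pi*u/2)/pi + 8*sin(pi*u/2)/pi**2 - 48*cos(pi*u/2)/pi**3; evaluating from 0 to 2: ∫_{0}^{2} (-3*u**2 + 2*u) sin(pi*u/2) du = (-16/pi + 48/pi**3) - (-48/pi**3) = -16/pi + 96/pi**3.
Hence b_1 = -16/pi + 96/pi**3.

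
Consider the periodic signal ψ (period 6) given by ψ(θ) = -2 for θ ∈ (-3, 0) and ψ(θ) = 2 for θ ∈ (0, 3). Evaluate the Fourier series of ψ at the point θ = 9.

θ = 9 differs from θ = -3 by 2 full period(s), and the series is 6-periodic.
At θ = -3 the one-sided limits are ψ(-3^-) = 2 and ψ(-3^+) = -2.
By Dirichlet's theorem the series converges to their average, [(2) + (-2)]/2 = 0.

0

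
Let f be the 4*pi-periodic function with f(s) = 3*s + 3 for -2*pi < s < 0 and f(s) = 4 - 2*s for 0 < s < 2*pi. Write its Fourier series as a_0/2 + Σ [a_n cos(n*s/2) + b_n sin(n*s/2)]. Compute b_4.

-1/2

b_4 = (1/(2*pi)) ∫_{-2*pi}^{2*pi} f(s) sin(2*s) ds.
Split the integral at the breakpoints.
Integrating by parts (boundary term plus one more integral), an antiderivative of (3*s + 3) sin(2*s) is -3*s*cos(2*s)/2 + 3*sin(2*s)/4 - 3*cos(2*s)/2; evaluating from -2*pi to 0: ∫_{-2*pi}^{0} (3*s + 3) sin(2*s) ds = (-3/2) - (-3/2 + 3*pi) = -3*pi.
Integrating by parts (boundary term plus one more integral), an antiderivative of (4 - 2*s) sin(2*s) is s*cos(2*s) - sin(2*s)/2 - 2*cos(2*s); evaluating from 0 to 2*pi: ∫_{0}^{2*pi} (4 - 2*s) sin(2*s) ds = (-2 + 2*pi) - (-2) = 2*pi.
Summing the pieces and multiplying by (1/(2*pi)) gives b_4 = -1/2.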